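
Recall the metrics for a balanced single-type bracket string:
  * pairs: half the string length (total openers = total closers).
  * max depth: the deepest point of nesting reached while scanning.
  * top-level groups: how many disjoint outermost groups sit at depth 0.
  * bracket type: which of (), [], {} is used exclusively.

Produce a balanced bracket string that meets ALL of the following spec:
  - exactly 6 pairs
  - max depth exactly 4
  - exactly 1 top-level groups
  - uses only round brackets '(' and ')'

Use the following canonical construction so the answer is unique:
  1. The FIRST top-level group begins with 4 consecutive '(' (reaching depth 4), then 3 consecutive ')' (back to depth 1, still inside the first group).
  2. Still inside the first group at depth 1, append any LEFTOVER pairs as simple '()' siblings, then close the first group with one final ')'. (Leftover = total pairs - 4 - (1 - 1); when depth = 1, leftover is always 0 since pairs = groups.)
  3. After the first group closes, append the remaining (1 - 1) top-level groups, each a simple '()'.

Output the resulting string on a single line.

Spec: pairs=6 depth=4 groups=1
Leftover pairs = 6 - 4 - (1-1) = 2
First group: deep chain of depth 4 + 2 sibling pairs
Remaining 0 groups: simple '()' each

Answer: (((()))()())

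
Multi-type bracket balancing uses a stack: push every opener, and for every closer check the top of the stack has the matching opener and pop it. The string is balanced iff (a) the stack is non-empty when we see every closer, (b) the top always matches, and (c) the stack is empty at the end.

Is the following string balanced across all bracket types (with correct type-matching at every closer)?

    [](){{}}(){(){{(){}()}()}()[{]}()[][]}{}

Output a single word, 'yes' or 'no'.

Answer: no

Derivation:
pos 0: push '['; stack = [
pos 1: ']' matches '['; pop; stack = (empty)
pos 2: push '('; stack = (
pos 3: ')' matches '('; pop; stack = (empty)
pos 4: push '{'; stack = {
pos 5: push '{'; stack = {{
pos 6: '}' matches '{'; pop; stack = {
pos 7: '}' matches '{'; pop; stack = (empty)
pos 8: push '('; stack = (
pos 9: ')' matches '('; pop; stack = (empty)
pos 10: push '{'; stack = {
pos 11: push '('; stack = {(
pos 12: ')' matches '('; pop; stack = {
pos 13: push '{'; stack = {{
pos 14: push '{'; stack = {{{
pos 15: push '('; stack = {{{(
pos 16: ')' matches '('; pop; stack = {{{
pos 17: push '{'; stack = {{{{
pos 18: '}' matches '{'; pop; stack = {{{
pos 19: push '('; stack = {{{(
pos 20: ')' matches '('; pop; stack = {{{
pos 21: '}' matches '{'; pop; stack = {{
pos 22: push '('; stack = {{(
pos 23: ')' matches '('; pop; stack = {{
pos 24: '}' matches '{'; pop; stack = {
pos 25: push '('; stack = {(
pos 26: ')' matches '('; pop; stack = {
pos 27: push '['; stack = {[
pos 28: push '{'; stack = {[{
pos 29: saw closer ']' but top of stack is '{' (expected '}') → INVALID
Verdict: type mismatch at position 29: ']' closes '{' → no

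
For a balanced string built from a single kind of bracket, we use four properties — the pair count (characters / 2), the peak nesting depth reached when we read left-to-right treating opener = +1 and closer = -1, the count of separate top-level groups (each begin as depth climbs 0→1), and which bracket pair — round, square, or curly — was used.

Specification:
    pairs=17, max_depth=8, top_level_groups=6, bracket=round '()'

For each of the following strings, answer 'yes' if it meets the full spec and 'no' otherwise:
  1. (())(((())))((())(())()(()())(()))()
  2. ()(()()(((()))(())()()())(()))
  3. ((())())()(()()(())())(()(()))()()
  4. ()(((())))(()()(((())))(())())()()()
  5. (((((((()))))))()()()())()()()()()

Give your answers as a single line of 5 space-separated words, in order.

String 1 '(())(((())))((())(())()(()())(()))()': depth seq [1 2 1 0 1 2 3 4 3 2 1 0 1 2 3 2 1 2 3 2 1 2 1 2 3 2 3 2 1 2 3 2 1 0 1 0]
  -> pairs=18 depth=4 groups=4 -> no
String 2 '()(()()(((()))(())()()())(()))': depth seq [1 0 1 2 1 2 1 2 3 4 5 4 3 2 3 4 3 2 3 2 3 2 3 2 1 2 3 2 1 0]
  -> pairs=15 depth=5 groups=2 -> no
String 3 '((())())()(()()(())())(()(()))()()': depth seq [1 2 3 2 1 2 1 0 1 0 1 2 1 2 1 2 3 2 1 2 1 0 1 2 1 2 3 2 1 0 1 0 1 0]
  -> pairs=17 depth=3 groups=6 -> no
String 4 '()(((())))(()()(((())))(())())()()()': depth seq [1 0 1 2 3 4 3 2 1 0 1 2 1 2 1 2 3 4 5 4 3 2 1 2 3 2 1 2 1 0 1 0 1 0 1 0]
  -> pairs=18 depth=5 groups=6 -> no
String 5 '(((((((()))))))()()()())()()()()()': depth seq [1 2 3 4 5 6 7 8 7 6 5 4 3 2 1 2 1 2 1 2 1 2 1 0 1 0 1 0 1 0 1 0 1 0]
  -> pairs=17 depth=8 groups=6 -> yes

Answer: no no no no yes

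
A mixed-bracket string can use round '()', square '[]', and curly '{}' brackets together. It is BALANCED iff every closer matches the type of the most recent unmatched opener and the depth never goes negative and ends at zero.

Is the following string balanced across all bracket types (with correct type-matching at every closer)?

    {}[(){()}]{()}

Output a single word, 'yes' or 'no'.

pos 0: push '{'; stack = {
pos 1: '}' matches '{'; pop; stack = (empty)
pos 2: push '['; stack = [
pos 3: push '('; stack = [(
pos 4: ')' matches '('; pop; stack = [
pos 5: push '{'; stack = [{
pos 6: push '('; stack = [{(
pos 7: ')' matches '('; pop; stack = [{
pos 8: '}' matches '{'; pop; stack = [
pos 9: ']' matches '['; pop; stack = (empty)
pos 10: push '{'; stack = {
pos 11: push '('; stack = {(
pos 12: ')' matches '('; pop; stack = {
pos 13: '}' matches '{'; pop; stack = (empty)
end: stack empty → VALID
Verdict: properly nested → yes

Answer: yes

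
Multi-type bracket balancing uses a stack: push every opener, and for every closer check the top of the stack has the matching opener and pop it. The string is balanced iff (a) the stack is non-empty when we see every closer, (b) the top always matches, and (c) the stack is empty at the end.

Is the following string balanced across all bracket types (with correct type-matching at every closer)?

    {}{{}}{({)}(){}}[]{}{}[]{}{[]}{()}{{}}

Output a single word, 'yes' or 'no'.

pos 0: push '{'; stack = {
pos 1: '}' matches '{'; pop; stack = (empty)
pos 2: push '{'; stack = {
pos 3: push '{'; stack = {{
pos 4: '}' matches '{'; pop; stack = {
pos 5: '}' matches '{'; pop; stack = (empty)
pos 6: push '{'; stack = {
pos 7: push '('; stack = {(
pos 8: push '{'; stack = {({
pos 9: saw closer ')' but top of stack is '{' (expected '}') → INVALID
Verdict: type mismatch at position 9: ')' closes '{' → no

Answer: no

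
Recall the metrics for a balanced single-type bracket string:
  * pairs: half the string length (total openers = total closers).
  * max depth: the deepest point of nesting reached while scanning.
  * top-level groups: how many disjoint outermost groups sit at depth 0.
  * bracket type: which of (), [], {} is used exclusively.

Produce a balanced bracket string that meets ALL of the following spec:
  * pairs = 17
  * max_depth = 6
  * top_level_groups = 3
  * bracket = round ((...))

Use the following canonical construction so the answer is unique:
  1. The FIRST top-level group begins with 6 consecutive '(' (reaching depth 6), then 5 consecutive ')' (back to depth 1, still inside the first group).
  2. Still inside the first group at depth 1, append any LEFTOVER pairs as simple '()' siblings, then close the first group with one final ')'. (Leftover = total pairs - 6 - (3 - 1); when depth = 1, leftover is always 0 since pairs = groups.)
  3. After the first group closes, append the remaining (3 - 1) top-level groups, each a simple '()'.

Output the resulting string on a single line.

Answer: (((((()))))()()()()()()()()())()()

Derivation:
Spec: pairs=17 depth=6 groups=3
Leftover pairs = 17 - 6 - (3-1) = 9
First group: deep chain of depth 6 + 9 sibling pairs
Remaining 2 groups: simple '()' each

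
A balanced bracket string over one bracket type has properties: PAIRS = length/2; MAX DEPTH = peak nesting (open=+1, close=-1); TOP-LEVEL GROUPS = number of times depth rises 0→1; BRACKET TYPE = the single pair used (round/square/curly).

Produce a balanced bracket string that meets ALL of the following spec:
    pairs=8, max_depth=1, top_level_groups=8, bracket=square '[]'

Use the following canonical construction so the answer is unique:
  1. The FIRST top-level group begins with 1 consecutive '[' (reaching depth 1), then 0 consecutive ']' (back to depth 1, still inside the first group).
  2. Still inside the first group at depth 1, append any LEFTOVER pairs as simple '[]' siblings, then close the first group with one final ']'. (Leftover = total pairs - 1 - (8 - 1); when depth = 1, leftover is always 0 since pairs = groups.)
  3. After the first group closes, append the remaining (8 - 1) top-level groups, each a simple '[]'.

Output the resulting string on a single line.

Spec: pairs=8 depth=1 groups=8
Leftover pairs = 8 - 1 - (8-1) = 0
First group: deep chain of depth 1 + 0 sibling pairs
Remaining 7 groups: simple '[]' each

Answer: [][][][][][][][]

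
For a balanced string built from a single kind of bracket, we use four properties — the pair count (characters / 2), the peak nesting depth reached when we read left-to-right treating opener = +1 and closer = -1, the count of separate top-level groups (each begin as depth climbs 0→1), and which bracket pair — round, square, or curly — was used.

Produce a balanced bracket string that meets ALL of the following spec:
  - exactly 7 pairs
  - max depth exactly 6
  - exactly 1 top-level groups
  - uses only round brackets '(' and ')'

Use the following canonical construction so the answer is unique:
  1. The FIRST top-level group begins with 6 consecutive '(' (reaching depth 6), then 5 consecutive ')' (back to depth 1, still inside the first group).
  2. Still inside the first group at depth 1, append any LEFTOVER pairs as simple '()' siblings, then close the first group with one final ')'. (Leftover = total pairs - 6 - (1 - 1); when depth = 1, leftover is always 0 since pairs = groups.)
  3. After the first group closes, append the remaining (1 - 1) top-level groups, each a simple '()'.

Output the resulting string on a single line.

Answer: (((((()))))())

Derivation:
Spec: pairs=7 depth=6 groups=1
Leftover pairs = 7 - 6 - (1-1) = 1
First group: deep chain of depth 6 + 1 sibling pairs
Remaining 0 groups: simple '()' each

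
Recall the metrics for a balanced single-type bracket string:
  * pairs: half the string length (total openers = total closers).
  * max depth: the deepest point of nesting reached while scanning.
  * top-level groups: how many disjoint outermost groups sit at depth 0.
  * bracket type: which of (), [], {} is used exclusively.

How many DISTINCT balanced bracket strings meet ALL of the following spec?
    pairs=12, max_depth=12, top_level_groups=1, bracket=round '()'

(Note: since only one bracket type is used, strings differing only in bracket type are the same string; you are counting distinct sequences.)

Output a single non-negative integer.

Answer: 1

Derivation:
Spec: pairs=12 depth=12 groups=1
Count(depth <= 12) = 58786
Count(depth <= 11) = 58785
Count(depth == 12) = 58786 - 58785 = 1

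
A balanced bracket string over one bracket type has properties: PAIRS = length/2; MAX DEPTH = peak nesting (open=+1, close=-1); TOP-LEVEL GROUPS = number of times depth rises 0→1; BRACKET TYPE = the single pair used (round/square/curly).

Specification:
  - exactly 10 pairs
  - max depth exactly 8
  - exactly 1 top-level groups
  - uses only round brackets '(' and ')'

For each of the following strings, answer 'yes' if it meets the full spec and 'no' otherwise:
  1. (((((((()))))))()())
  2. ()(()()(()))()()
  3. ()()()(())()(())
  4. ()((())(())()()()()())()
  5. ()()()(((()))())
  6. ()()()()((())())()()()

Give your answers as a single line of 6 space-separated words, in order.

String 1 '(((((((()))))))()())': depth seq [1 2 3 4 5 6 7 8 7 6 5 4 3 2 1 2 1 2 1 0]
  -> pairs=10 depth=8 groups=1 -> yes
String 2 '()(()()(()))()()': depth seq [1 0 1 2 1 2 1 2 3 2 1 0 1 0 1 0]
  -> pairs=8 depth=3 groups=4 -> no
String 3 '()()()(())()(())': depth seq [1 0 1 0 1 0 1 2 1 0 1 0 1 2 1 0]
  -> pairs=8 depth=2 groups=6 -> no
String 4 '()((())(())()()()()())()': depth seq [1 0 1 2 3 2 1 2 3 2 1 2 1 2 1 2 1 2 1 2 1 0 1 0]
  -> pairs=12 depth=3 groups=3 -> no
String 5 '()()()(((()))())': depth seq [1 0 1 0 1 0 1 2 3 4 3 2 1 2 1 0]
  -> pairs=8 depth=4 groups=4 -> no
String 6 '()()()()((())())()()()': depth seq [1 0 1 0 1 0 1 0 1 2 3 2 1 2 1 0 1 0 1 0 1 0]
  -> pairs=11 depth=3 groups=8 -> no

Answer: yes no no no no no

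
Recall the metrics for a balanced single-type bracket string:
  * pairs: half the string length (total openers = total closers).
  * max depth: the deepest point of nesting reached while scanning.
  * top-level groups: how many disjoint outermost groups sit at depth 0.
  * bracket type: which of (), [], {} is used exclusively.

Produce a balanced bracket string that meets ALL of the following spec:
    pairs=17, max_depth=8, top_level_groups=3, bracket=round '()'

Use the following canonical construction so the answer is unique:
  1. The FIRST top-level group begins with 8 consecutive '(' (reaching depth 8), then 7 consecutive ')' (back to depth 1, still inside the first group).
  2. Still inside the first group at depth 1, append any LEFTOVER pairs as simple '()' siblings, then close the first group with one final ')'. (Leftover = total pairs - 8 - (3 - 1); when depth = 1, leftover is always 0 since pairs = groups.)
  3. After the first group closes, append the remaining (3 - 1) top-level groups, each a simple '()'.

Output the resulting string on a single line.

Answer: (((((((()))))))()()()()()()())()()

Derivation:
Spec: pairs=17 depth=8 groups=3
Leftover pairs = 17 - 8 - (3-1) = 7
First group: deep chain of depth 8 + 7 sibling pairs
Remaining 2 groups: simple '()' each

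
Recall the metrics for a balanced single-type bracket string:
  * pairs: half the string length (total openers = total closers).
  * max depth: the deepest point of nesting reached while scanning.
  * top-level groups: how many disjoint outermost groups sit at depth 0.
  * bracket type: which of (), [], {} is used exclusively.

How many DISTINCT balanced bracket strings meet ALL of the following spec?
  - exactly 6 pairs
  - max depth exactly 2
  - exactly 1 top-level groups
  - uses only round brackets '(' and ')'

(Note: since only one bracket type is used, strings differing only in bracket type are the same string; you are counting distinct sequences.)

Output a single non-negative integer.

Spec: pairs=6 depth=2 groups=1
Count(depth <= 2) = 1
Count(depth <= 1) = 0
Count(depth == 2) = 1 - 0 = 1

Answer: 1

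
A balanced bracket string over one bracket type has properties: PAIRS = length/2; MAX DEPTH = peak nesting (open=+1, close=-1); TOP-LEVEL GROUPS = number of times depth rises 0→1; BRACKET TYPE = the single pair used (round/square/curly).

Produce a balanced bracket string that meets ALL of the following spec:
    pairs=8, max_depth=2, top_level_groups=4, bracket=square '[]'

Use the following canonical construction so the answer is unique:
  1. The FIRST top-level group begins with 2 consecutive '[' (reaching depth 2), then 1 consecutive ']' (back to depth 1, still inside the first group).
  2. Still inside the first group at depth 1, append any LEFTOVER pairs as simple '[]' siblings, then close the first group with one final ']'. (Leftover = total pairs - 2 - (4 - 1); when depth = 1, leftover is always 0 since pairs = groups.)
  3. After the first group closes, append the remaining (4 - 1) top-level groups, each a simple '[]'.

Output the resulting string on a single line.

Answer: [[][][][]][][][]

Derivation:
Spec: pairs=8 depth=2 groups=4
Leftover pairs = 8 - 2 - (4-1) = 3
First group: deep chain of depth 2 + 3 sibling pairs
Remaining 3 groups: simple '[]' each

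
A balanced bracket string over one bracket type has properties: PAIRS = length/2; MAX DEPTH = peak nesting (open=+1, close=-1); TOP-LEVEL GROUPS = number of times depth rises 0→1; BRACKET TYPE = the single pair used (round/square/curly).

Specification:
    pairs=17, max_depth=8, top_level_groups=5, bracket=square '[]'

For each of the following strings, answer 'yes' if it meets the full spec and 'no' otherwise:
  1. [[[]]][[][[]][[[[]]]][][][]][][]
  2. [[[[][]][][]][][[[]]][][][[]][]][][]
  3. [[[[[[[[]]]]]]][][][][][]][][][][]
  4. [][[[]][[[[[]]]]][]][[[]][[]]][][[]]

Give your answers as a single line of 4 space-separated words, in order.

Answer: no no yes no

Derivation:
String 1 '[[[]]][[][[]][[[[]]]][][][]][][]': depth seq [1 2 3 2 1 0 1 2 1 2 3 2 1 2 3 4 5 4 3 2 1 2 1 2 1 2 1 0 1 0 1 0]
  -> pairs=16 depth=5 groups=4 -> no
String 2 '[[[[][]][][]][][[[]]][][][[]][]][][]': depth seq [1 2 3 4 3 4 3 2 3 2 3 2 1 2 1 2 3 4 3 2 1 2 1 2 1 2 3 2 1 2 1 0 1 0 1 0]
  -> pairs=18 depth=4 groups=3 -> no
String 3 '[[[[[[[[]]]]]]][][][][][]][][][][]': depth seq [1 2 3 4 5 6 7 8 7 6 5 4 3 2 1 2 1 2 1 2 1 2 1 2 1 0 1 0 1 0 1 0 1 0]
  -> pairs=17 depth=8 groups=5 -> yes
String 4 '[][[[]][[[[[]]]]][]][[[]][[]]][][[]]': depth seq [1 0 1 2 3 2 1 2 3 4 5 6 5 4 3 2 1 2 1 0 1 2 3 2 1 2 3 2 1 0 1 0 1 2 1 0]
  -> pairs=18 depth=6 groups=5 -> no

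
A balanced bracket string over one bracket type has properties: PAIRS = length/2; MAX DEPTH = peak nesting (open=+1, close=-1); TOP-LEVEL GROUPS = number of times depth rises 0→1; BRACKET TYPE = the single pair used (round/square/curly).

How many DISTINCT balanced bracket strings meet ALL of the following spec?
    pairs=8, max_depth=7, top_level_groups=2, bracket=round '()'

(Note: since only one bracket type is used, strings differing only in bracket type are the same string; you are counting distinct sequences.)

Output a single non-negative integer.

Answer: 2

Derivation:
Spec: pairs=8 depth=7 groups=2
Count(depth <= 7) = 429
Count(depth <= 6) = 427
Count(depth == 7) = 429 - 427 = 2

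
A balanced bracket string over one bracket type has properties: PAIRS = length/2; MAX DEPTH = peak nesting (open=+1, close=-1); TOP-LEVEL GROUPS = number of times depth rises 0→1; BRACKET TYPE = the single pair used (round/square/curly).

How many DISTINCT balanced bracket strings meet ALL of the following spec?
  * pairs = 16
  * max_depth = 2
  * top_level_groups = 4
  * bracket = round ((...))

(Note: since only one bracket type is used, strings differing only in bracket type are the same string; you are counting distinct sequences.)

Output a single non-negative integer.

Answer: 455

Derivation:
Spec: pairs=16 depth=2 groups=4
Count(depth <= 2) = 455
Count(depth <= 1) = 0
Count(depth == 2) = 455 - 0 = 455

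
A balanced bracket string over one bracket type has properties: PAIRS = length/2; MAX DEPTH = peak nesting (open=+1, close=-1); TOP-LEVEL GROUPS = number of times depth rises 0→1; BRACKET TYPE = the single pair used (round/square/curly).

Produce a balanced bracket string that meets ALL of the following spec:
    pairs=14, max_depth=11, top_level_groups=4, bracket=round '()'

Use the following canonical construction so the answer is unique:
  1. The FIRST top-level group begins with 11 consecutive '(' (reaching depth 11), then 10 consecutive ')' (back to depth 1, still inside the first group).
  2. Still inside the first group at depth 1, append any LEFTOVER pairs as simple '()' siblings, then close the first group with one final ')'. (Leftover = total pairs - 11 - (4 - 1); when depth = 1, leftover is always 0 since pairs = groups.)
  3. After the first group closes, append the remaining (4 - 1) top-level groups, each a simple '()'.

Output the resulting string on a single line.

Answer: ((((((((((()))))))))))()()()

Derivation:
Spec: pairs=14 depth=11 groups=4
Leftover pairs = 14 - 11 - (4-1) = 0
First group: deep chain of depth 11 + 0 sibling pairs
Remaining 3 groups: simple '()' each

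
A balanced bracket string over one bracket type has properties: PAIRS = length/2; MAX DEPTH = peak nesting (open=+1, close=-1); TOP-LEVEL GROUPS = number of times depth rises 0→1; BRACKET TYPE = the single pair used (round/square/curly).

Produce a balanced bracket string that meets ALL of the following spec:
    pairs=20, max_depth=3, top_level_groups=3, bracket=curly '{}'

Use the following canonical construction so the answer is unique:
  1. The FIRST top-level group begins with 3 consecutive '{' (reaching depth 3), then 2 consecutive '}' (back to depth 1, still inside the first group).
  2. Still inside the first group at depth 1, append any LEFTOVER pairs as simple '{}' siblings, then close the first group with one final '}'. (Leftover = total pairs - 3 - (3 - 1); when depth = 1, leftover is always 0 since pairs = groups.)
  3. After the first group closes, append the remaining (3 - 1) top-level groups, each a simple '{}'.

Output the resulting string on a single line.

Answer: {{{}}{}{}{}{}{}{}{}{}{}{}{}{}{}{}{}}{}{}

Derivation:
Spec: pairs=20 depth=3 groups=3
Leftover pairs = 20 - 3 - (3-1) = 15
First group: deep chain of depth 3 + 15 sibling pairs
Remaining 2 groups: simple '{}' each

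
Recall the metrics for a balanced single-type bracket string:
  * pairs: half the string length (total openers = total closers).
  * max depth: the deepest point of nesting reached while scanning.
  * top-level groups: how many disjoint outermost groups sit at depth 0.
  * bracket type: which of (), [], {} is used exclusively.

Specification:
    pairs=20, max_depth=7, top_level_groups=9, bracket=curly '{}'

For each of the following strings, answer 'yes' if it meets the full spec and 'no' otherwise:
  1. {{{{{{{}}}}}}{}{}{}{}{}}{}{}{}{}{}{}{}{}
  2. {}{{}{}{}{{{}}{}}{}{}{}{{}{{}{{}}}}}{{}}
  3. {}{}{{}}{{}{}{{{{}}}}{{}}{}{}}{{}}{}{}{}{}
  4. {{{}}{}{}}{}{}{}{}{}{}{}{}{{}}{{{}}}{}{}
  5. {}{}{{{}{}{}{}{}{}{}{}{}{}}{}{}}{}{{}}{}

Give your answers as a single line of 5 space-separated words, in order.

Answer: yes no no no no

Derivation:
String 1 '{{{{{{{}}}}}}{}{}{}{}{}}{}{}{}{}{}{}{}{}': depth seq [1 2 3 4 5 6 7 6 5 4 3 2 1 2 1 2 1 2 1 2 1 2 1 0 1 0 1 0 1 0 1 0 1 0 1 0 1 0 1 0]
  -> pairs=20 depth=7 groups=9 -> yes
String 2 '{}{{}{}{}{{{}}{}}{}{}{}{{}{{}{{}}}}}{{}}': depth seq [1 0 1 2 1 2 1 2 1 2 3 4 3 2 3 2 1 2 1 2 1 2 1 2 3 2 3 4 3 4 5 4 3 2 1 0 1 2 1 0]
  -> pairs=20 depth=5 groups=3 -> no
String 3 '{}{}{{}}{{}{}{{{{}}}}{{}}{}{}}{{}}{}{}{}{}': depth seq [1 0 1 0 1 2 1 0 1 2 1 2 1 2 3 4 5 4 3 2 1 2 3 2 1 2 1 2 1 0 1 2 1 0 1 0 1 0 1 0 1 0]
  -> pairs=21 depth=5 groups=9 -> no
String 4 '{{{}}{}{}}{}{}{}{}{}{}{}{}{{}}{{{}}}{}{}': depth seq [1 2 3 2 1 2 1 2 1 0 1 0 1 0 1 0 1 0 1 0 1 0 1 0 1 0 1 2 1 0 1 2 3 2 1 0 1 0 1 0]
  -> pairs=20 depth=3 groups=13 -> no
String 5 '{}{}{{{}{}{}{}{}{}{}{}{}{}}{}{}}{}{{}}{}': depth seq [1 0 1 0 1 2 3 2 3 2 3 2 3 2 3 2 3 2 3 2 3 2 3 2 3 2 1 2 1 2 1 0 1 0 1 2 1 0 1 0]
  -> pairs=20 depth=3 groups=6 -> no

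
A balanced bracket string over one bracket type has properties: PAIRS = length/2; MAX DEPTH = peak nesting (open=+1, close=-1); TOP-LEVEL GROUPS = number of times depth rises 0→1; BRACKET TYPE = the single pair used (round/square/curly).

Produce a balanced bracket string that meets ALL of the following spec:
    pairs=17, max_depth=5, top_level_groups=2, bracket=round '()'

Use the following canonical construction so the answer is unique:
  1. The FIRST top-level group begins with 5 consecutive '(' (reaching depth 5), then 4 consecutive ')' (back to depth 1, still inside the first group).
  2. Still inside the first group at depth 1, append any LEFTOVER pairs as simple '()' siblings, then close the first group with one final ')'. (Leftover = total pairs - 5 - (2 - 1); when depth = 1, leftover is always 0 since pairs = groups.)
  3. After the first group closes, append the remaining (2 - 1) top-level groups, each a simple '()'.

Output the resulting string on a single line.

Spec: pairs=17 depth=5 groups=2
Leftover pairs = 17 - 5 - (2-1) = 11
First group: deep chain of depth 5 + 11 sibling pairs
Remaining 1 groups: simple '()' each

Answer: ((((())))()()()()()()()()()()())()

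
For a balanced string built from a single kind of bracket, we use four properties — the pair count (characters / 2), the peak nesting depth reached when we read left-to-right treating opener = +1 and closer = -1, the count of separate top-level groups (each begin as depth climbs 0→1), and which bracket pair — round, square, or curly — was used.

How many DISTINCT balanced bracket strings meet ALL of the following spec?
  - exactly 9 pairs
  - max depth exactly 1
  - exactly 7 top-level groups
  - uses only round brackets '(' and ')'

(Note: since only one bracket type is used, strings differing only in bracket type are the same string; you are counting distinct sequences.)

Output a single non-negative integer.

Answer: 0

Derivation:
Spec: pairs=9 depth=1 groups=7
Count(depth <= 1) = 0
Count(depth <= 0) = 0
Count(depth == 1) = 0 - 0 = 0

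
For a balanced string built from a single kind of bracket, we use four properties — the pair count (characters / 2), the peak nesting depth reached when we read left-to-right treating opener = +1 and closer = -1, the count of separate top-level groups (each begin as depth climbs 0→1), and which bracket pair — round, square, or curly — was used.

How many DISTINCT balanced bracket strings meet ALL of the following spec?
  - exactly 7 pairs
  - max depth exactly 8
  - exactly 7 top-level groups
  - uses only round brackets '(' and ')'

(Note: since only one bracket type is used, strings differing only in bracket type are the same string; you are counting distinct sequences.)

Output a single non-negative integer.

Answer: 0

Derivation:
Spec: pairs=7 depth=8 groups=7
Count(depth <= 8) = 1
Count(depth <= 7) = 1
Count(depth == 8) = 1 - 1 = 0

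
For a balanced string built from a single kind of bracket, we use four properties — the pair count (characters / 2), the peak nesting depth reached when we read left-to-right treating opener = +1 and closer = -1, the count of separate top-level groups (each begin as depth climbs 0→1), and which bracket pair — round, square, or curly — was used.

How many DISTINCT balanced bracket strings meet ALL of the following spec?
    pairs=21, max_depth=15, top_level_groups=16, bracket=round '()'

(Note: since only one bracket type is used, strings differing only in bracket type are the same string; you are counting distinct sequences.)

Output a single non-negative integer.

Spec: pairs=21 depth=15 groups=16
Count(depth <= 15) = 40480
Count(depth <= 14) = 40480
Count(depth == 15) = 40480 - 40480 = 0

Answer: 0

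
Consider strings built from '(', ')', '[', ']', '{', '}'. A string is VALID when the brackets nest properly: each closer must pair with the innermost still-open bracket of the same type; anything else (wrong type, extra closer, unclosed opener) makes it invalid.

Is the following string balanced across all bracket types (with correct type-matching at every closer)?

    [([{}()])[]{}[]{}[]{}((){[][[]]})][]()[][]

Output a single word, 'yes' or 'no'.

pos 0: push '['; stack = [
pos 1: push '('; stack = [(
pos 2: push '['; stack = [([
pos 3: push '{'; stack = [([{
pos 4: '}' matches '{'; pop; stack = [([
pos 5: push '('; stack = [([(
pos 6: ')' matches '('; pop; stack = [([
pos 7: ']' matches '['; pop; stack = [(
pos 8: ')' matches '('; pop; stack = [
pos 9: push '['; stack = [[
pos 10: ']' matches '['; pop; stack = [
pos 11: push '{'; stack = [{
pos 12: '}' matches '{'; pop; stack = [
pos 13: push '['; stack = [[
pos 14: ']' matches '['; pop; stack = [
pos 15: push '{'; stack = [{
pos 16: '}' matches '{'; pop; stack = [
pos 17: push '['; stack = [[
pos 18: ']' matches '['; pop; stack = [
pos 19: push '{'; stack = [{
pos 20: '}' matches '{'; pop; stack = [
pos 21: push '('; stack = [(
pos 22: push '('; stack = [((
pos 23: ')' matches '('; pop; stack = [(
pos 24: push '{'; stack = [({
pos 25: push '['; stack = [({[
pos 26: ']' matches '['; pop; stack = [({
pos 27: push '['; stack = [({[
pos 28: push '['; stack = [({[[
pos 29: ']' matches '['; pop; stack = [({[
pos 30: ']' matches '['; pop; stack = [({
pos 31: '}' matches '{'; pop; stack = [(
pos 32: ')' matches '('; pop; stack = [
pos 33: ']' matches '['; pop; stack = (empty)
pos 34: push '['; stack = [
pos 35: ']' matches '['; pop; stack = (empty)
pos 36: push '('; stack = (
pos 37: ')' matches '('; pop; stack = (empty)
pos 38: push '['; stack = [
pos 39: ']' matches '['; pop; stack = (empty)
pos 40: push '['; stack = [
pos 41: ']' matches '['; pop; stack = (empty)
end: stack empty → VALID
Verdict: properly nested → yes

Answer: yes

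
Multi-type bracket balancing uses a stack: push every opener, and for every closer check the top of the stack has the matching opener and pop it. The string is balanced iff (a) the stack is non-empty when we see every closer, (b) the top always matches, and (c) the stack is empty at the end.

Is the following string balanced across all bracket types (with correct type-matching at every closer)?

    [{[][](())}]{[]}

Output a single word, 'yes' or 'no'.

Answer: yes

Derivation:
pos 0: push '['; stack = [
pos 1: push '{'; stack = [{
pos 2: push '['; stack = [{[
pos 3: ']' matches '['; pop; stack = [{
pos 4: push '['; stack = [{[
pos 5: ']' matches '['; pop; stack = [{
pos 6: push '('; stack = [{(
pos 7: push '('; stack = [{((
pos 8: ')' matches '('; pop; stack = [{(
pos 9: ')' matches '('; pop; stack = [{
pos 10: '}' matches '{'; pop; stack = [
pos 11: ']' matches '['; pop; stack = (empty)
pos 12: push '{'; stack = {
pos 13: push '['; stack = {[
pos 14: ']' matches '['; pop; stack = {
pos 15: '}' matches '{'; pop; stack = (empty)
end: stack empty → VALID
Verdict: properly nested → yes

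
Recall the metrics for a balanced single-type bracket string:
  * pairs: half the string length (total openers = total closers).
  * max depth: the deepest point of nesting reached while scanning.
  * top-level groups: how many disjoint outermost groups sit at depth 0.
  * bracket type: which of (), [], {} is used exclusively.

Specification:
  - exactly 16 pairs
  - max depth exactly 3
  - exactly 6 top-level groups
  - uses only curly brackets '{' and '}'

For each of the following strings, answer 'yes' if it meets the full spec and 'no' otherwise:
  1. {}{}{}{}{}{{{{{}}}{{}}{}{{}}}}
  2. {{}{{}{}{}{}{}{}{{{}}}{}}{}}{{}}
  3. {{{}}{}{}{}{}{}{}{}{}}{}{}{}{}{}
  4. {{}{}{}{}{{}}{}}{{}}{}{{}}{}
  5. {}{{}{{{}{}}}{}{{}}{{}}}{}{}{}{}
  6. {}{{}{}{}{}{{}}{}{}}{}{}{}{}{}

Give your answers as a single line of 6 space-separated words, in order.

Answer: no no yes no no no

Derivation:
String 1 '{}{}{}{}{}{{{{{}}}{{}}{}{{}}}}': depth seq [1 0 1 0 1 0 1 0 1 0 1 2 3 4 5 4 3 2 3 4 3 2 3 2 3 4 3 2 1 0]
  -> pairs=15 depth=5 groups=6 -> no
String 2 '{{}{{}{}{}{}{}{}{{{}}}{}}{}}{{}}': depth seq [1 2 1 2 3 2 3 2 3 2 3 2 3 2 3 2 3 4 5 4 3 2 3 2 1 2 1 0 1 2 1 0]
  -> pairs=16 depth=5 groups=2 -> no
String 3 '{{{}}{}{}{}{}{}{}{}{}}{}{}{}{}{}': depth seq [1 2 3 2 1 2 1 2 1 2 1 2 1 2 1 2 1 2 1 2 1 0 1 0 1 0 1 0 1 0 1 0]
  -> pairs=16 depth=3 groups=6 -> yes
String 4 '{{}{}{}{}{{}}{}}{{}}{}{{}}{}': depth seq [1 2 1 2 1 2 1 2 1 2 3 2 1 2 1 0 1 2 1 0 1 0 1 2 1 0 1 0]
  -> pairs=14 depth=3 groups=5 -> no
String 5 '{}{{}{{{}{}}}{}{{}}{{}}}{}{}{}{}': depth seq [1 0 1 2 1 2 3 4 3 4 3 2 1 2 1 2 3 2 1 2 3 2 1 0 1 0 1 0 1 0 1 0]
  -> pairs=16 depth=4 groups=6 -> no
String 6 '{}{{}{}{}{}{{}}{}{}}{}{}{}{}{}': depth seq [1 0 1 2 1 2 1 2 1 2 1 2 3 2 1 2 1 2 1 0 1 0 1 0 1 0 1 0 1 0]
  -> pairs=15 depth=3 groups=7 -> no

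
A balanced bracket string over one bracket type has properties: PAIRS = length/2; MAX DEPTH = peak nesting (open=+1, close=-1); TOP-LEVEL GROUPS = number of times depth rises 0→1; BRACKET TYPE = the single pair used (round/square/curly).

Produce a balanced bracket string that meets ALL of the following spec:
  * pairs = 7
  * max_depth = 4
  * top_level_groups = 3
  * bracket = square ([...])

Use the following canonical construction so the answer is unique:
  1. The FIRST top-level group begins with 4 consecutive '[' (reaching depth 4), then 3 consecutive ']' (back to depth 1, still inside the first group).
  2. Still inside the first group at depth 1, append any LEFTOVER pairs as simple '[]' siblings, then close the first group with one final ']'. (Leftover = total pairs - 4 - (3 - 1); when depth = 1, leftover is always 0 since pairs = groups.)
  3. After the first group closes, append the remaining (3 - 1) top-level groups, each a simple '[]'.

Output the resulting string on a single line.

Answer: [[[[]]][]][][]

Derivation:
Spec: pairs=7 depth=4 groups=3
Leftover pairs = 7 - 4 - (3-1) = 1
First group: deep chain of depth 4 + 1 sibling pairs
Remaining 2 groups: simple '[]' each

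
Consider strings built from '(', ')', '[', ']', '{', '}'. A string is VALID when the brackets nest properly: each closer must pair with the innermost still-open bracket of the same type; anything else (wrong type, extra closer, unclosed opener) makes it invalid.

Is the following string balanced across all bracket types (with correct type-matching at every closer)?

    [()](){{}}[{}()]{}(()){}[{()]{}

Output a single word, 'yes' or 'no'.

Answer: no

Derivation:
pos 0: push '['; stack = [
pos 1: push '('; stack = [(
pos 2: ')' matches '('; pop; stack = [
pos 3: ']' matches '['; pop; stack = (empty)
pos 4: push '('; stack = (
pos 5: ')' matches '('; pop; stack = (empty)
pos 6: push '{'; stack = {
pos 7: push '{'; stack = {{
pos 8: '}' matches '{'; pop; stack = {
pos 9: '}' matches '{'; pop; stack = (empty)
pos 10: push '['; stack = [
pos 11: push '{'; stack = [{
pos 12: '}' matches '{'; pop; stack = [
pos 13: push '('; stack = [(
pos 14: ')' matches '('; pop; stack = [
pos 15: ']' matches '['; pop; stack = (empty)
pos 16: push '{'; stack = {
pos 17: '}' matches '{'; pop; stack = (empty)
pos 18: push '('; stack = (
pos 19: push '('; stack = ((
pos 20: ')' matches '('; pop; stack = (
pos 21: ')' matches '('; pop; stack = (empty)
pos 22: push '{'; stack = {
pos 23: '}' matches '{'; pop; stack = (empty)
pos 24: push '['; stack = [
pos 25: push '{'; stack = [{
pos 26: push '('; stack = [{(
pos 27: ')' matches '('; pop; stack = [{
pos 28: saw closer ']' but top of stack is '{' (expected '}') → INVALID
Verdict: type mismatch at position 28: ']' closes '{' → no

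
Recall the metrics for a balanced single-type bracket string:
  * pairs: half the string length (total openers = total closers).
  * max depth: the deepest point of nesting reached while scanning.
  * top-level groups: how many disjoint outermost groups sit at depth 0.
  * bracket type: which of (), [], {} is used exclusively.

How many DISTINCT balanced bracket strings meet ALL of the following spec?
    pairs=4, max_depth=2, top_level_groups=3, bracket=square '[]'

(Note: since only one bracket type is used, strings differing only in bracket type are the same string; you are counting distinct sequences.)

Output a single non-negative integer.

Spec: pairs=4 depth=2 groups=3
Count(depth <= 2) = 3
Count(depth <= 1) = 0
Count(depth == 2) = 3 - 0 = 3

Answer: 3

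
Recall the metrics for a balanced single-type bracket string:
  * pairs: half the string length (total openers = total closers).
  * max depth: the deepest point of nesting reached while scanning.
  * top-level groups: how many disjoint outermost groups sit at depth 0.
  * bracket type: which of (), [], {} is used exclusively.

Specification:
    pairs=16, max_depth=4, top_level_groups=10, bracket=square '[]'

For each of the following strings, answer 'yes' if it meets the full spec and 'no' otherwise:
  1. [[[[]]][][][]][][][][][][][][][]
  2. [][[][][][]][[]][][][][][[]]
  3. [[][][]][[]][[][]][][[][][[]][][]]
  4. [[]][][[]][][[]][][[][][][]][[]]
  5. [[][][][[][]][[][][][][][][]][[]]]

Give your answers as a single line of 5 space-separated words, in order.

String 1 '[[[[]]][][][]][][][][][][][][][]': depth seq [1 2 3 4 3 2 1 2 1 2 1 2 1 0 1 0 1 0 1 0 1 0 1 0 1 0 1 0 1 0 1 0]
  -> pairs=16 depth=4 groups=10 -> yes
String 2 '[][[][][][]][[]][][][][][[]]': depth seq [1 0 1 2 1 2 1 2 1 2 1 0 1 2 1 0 1 0 1 0 1 0 1 0 1 2 1 0]
  -> pairs=14 depth=2 groups=8 -> no
String 3 '[[][][]][[]][[][]][][[][][[]][][]]': depth seq [1 2 1 2 1 2 1 0 1 2 1 0 1 2 1 2 1 0 1 0 1 2 1 2 1 2 3 2 1 2 1 2 1 0]
  -> pairs=17 depth=3 groups=5 -> no
String 4 '[[]][][[]][][[]][][[][][][]][[]]': depth seq [1 2 1 0 1 0 1 2 1 0 1 0 1 2 1 0 1 0 1 2 1 2 1 2 1 2 1 0 1 2 1 0]
  -> pairs=16 depth=2 groups=8 -> no
String 5 '[[][][][[][]][[][][][][][][]][[]]]': depth seq [1 2 1 2 1 2 1 2 3 2 3 2 1 2 3 2 3 2 3 2 3 2 3 2 3 2 3 2 1 2 3 2 1 0]
  -> pairs=17 depth=3 groups=1 -> no

Answer: yes no no no no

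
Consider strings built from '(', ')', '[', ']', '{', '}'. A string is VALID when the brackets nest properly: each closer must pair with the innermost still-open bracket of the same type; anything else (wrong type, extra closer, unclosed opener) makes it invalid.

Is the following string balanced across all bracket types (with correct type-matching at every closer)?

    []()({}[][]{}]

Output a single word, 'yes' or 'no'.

Answer: no

Derivation:
pos 0: push '['; stack = [
pos 1: ']' matches '['; pop; stack = (empty)
pos 2: push '('; stack = (
pos 3: ')' matches '('; pop; stack = (empty)
pos 4: push '('; stack = (
pos 5: push '{'; stack = ({
pos 6: '}' matches '{'; pop; stack = (
pos 7: push '['; stack = ([
pos 8: ']' matches '['; pop; stack = (
pos 9: push '['; stack = ([
pos 10: ']' matches '['; pop; stack = (
pos 11: push '{'; stack = ({
pos 12: '}' matches '{'; pop; stack = (
pos 13: saw closer ']' but top of stack is '(' (expected ')') → INVALID
Verdict: type mismatch at position 13: ']' closes '(' → no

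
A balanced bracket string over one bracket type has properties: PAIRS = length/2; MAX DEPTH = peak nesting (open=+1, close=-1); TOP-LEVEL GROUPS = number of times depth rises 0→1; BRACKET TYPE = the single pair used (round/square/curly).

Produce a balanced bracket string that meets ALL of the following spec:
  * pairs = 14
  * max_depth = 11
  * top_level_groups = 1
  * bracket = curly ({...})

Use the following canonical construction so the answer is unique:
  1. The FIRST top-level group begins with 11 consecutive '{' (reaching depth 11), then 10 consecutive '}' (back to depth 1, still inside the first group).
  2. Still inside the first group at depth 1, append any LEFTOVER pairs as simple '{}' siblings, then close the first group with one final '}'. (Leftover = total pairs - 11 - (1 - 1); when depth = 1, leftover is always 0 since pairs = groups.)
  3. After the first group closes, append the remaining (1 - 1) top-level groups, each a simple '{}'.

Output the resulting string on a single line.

Spec: pairs=14 depth=11 groups=1
Leftover pairs = 14 - 11 - (1-1) = 3
First group: deep chain of depth 11 + 3 sibling pairs
Remaining 0 groups: simple '{}' each

Answer: {{{{{{{{{{{}}}}}}}}}}{}{}{}}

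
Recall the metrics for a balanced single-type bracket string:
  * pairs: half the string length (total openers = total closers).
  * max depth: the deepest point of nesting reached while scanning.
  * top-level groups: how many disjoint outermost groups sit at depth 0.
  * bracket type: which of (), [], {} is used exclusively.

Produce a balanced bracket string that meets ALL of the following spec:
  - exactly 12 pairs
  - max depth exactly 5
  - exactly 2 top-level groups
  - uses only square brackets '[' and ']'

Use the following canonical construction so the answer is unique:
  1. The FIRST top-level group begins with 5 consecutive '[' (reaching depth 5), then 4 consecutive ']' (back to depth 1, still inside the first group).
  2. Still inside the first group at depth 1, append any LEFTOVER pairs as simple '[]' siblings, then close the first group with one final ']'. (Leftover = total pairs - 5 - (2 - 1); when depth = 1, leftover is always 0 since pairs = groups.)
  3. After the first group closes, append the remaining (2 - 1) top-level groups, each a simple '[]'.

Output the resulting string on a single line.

Spec: pairs=12 depth=5 groups=2
Leftover pairs = 12 - 5 - (2-1) = 6
First group: deep chain of depth 5 + 6 sibling pairs
Remaining 1 groups: simple '[]' each

Answer: [[[[[]]]][][][][][][]][]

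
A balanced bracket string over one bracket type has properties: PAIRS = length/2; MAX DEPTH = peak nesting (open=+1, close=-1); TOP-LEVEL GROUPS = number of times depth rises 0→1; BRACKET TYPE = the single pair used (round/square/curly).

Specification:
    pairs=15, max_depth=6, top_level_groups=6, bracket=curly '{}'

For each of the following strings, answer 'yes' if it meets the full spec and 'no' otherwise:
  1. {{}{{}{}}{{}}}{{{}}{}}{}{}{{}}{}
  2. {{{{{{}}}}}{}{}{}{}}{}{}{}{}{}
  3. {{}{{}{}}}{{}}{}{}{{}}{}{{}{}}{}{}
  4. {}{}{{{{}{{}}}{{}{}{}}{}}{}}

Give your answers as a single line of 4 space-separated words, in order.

String 1 '{{}{{}{}}{{}}}{{{}}{}}{}{}{{}}{}': depth seq [1 2 1 2 3 2 3 2 1 2 3 2 1 0 1 2 3 2 1 2 1 0 1 0 1 0 1 2 1 0 1 0]
  -> pairs=16 depth=3 groups=6 -> no
String 2 '{{{{{{}}}}}{}{}{}{}}{}{}{}{}{}': depth seq [1 2 3 4 5 6 5 4 3 2 1 2 1 2 1 2 1 2 1 0 1 0 1 0 1 0 1 0 1 0]
  -> pairs=15 depth=6 groups=6 -> yes
String 3 '{{}{{}{}}}{{}}{}{}{{}}{}{{}{}}{}{}': depth seq [1 2 1 2 3 2 3 2 1 0 1 2 1 0 1 0 1 0 1 2 1 0 1 0 1 2 1 2 1 0 1 0 1 0]
  -> pairs=17 depth=3 groups=9 -> no
String 4 '{}{}{{{{}{{}}}{{}{}{}}{}}{}}': depth seq [1 0 1 0 1 2 3 4 3 4 5 4 3 2 3 4 3 4 3 4 3 2 3 2 1 2 1 0]
  -> pairs=14 depth=5 groups=3 -> no

Answer: no yes no no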